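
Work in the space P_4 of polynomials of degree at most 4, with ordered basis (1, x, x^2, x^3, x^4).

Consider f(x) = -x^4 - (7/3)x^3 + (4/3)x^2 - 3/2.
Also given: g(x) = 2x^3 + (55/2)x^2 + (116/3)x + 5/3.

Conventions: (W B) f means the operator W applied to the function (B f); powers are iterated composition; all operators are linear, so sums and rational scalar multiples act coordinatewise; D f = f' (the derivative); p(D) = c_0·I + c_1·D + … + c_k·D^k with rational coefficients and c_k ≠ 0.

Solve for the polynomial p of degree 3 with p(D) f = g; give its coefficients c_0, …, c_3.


p(D) = -(1/2)·D − 2·D^2 − (1/2)·D^3, i.e. c_0 = 0, c_1 = -1/2, c_2 = -2, c_3 = -1/2

D^0 f = -x^4 - (7/3)x^3 + (4/3)x^2 - 3/2
D^1 f = -4x^3 - 7x^2 + (8/3)x
D^2 f = -12x^2 - 14x + 8/3
D^3 f = -24x - 14
matching coefficients of g against c_0 f + c_1 Df + … from the top degree down determines the c_i
solution: c_0 = 0, c_1 = -1/2, c_2 = -2, c_3 = -1/2


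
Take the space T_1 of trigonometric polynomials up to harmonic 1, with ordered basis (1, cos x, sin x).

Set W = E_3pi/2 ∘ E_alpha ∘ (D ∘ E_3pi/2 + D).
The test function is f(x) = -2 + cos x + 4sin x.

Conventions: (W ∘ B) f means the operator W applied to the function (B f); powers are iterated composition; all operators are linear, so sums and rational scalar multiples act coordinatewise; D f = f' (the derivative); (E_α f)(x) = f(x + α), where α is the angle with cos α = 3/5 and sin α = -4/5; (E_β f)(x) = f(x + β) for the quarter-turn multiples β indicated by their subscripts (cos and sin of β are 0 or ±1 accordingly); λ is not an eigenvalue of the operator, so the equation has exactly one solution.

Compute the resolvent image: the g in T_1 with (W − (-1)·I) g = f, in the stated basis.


write g with unknown coordinates in the stated basis and equate coefficients in (W − (-1)·I) g = f
solving from the highest basis element down gives g = -2 + (32/13)cos x + (9/13)sin x
check: W g = -(19/13)cos x + (43/13)sin x
so W g − (-1)·g = -2 + cos x + 4sin x = f ✓

the result is g(x) = -2 + (32/13)cos x + (9/13)sin x


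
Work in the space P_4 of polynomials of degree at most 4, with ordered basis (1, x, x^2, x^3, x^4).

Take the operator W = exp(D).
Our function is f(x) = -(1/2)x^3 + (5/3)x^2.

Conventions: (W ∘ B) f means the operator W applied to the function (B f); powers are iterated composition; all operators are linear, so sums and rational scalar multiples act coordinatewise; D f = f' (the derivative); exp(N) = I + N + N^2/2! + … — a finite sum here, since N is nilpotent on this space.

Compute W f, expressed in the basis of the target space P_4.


the result is g(x) = -(1/2)x^3 + (1/6)x^2 + (11/6)x + 7/6

order-1 term: -(3/2)x^2 + (10/3)x
order-2 term: -(3/2)x + 5/3
order-3 term: -1/2
the series for exp(D) f terminates at order 3
exp(D) f = -(1/2)x^3 + (1/6)x^2 + (11/6)x + 7/6


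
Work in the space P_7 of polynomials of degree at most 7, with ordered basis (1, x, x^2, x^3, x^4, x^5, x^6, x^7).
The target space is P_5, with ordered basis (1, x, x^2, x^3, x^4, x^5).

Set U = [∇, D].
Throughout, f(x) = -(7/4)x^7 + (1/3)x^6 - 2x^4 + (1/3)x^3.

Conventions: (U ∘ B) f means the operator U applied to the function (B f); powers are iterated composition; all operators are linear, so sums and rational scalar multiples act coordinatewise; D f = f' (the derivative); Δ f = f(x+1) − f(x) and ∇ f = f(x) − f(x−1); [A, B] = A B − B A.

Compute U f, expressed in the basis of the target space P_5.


D f = -(49/4)x^6 + 2x^5 - 8x^3 + x^2
∇ D f = -(147/2)x^5 + (775/4)x^4 - 265x^3 + (719/4)x^2 - (115/2)x + 21/4
∇ f = -(49/4)x^6 + (155/4)x^5 - (265/4)x^4 + (719/12)x^3 - (115/4)x^2 + (21/4)x + 1/4
D ∇ f = -(147/2)x^5 + (775/4)x^4 - 265x^3 + (719/4)x^2 - (115/2)x + 21/4
[∇, D] f = 0

the image equals g(x) = 0


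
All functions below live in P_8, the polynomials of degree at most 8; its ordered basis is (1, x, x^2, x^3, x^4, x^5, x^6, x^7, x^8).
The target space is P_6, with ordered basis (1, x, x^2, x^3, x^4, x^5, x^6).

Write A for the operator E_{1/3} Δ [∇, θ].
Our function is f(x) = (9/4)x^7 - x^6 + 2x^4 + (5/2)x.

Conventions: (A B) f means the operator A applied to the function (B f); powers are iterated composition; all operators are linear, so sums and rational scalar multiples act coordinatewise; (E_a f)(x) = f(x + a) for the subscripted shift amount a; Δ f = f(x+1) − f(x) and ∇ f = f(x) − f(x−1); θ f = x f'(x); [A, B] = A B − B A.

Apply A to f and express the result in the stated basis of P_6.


θ f = (63/4)x^7 - 6x^6 + 8x^4 + (5/2)x
∇ θ f = (441/4)x^6 - (1467/4)x^5 + (2565/4)x^4 - (2557/4)x^3 + (1491/4)x^2 - (457/4)x + 65/4
∇ f = (63/4)x^6 - (213/4)x^5 + (375/4)x^4 - (363/4)x^3 + (201/4)x^2 - (55/4)x + 15/4
θ ∇ f = (189/2)x^6 - (1065/4)x^5 + 375x^4 - (1089/4)x^3 + (201/2)x^2 - (55/4)x
[∇, θ] f = (63/4)x^6 - (201/2)x^5 + (1065/4)x^4 - 367x^3 + (1089/4)x^2 - (201/2)x + 65/4
Δ [∇, θ] f = (189/2)x^5 - (1065/4)x^4 + 375x^3 - (1089/4)x^2 + (201/2)x - 55/4
E_{1/3} Δ [∇, θ] f = (189/2)x^5 - (435/4)x^4 + 125x^3 - (159/4)x^2 + (187/18)x + 53/108

the image equals g(x) = (189/2)x^5 - (435/4)x^4 + 125x^3 - (159/4)x^2 + (187/18)x + 53/108


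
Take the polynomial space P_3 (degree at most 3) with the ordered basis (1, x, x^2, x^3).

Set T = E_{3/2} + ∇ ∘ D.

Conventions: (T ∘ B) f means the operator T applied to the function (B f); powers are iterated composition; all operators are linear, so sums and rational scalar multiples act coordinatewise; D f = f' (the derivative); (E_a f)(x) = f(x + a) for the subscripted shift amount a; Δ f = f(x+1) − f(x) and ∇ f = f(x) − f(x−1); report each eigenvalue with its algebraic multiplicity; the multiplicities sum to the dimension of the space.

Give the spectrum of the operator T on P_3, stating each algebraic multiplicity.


λ = 1 (multiplicity 4)

image of 1: 1
image of x: x + 3/2
image of x^2: x^2 + 3x + 17/4
image of x^3: x^3 + (9/2)x^2 + (51/4)x + 3/8
the matrix is upper triangular; its diagonal is (1, 1, 1, 1)
for a triangular matrix the eigenvalues are the diagonal entries, with algebraic multiplicity their repetition count


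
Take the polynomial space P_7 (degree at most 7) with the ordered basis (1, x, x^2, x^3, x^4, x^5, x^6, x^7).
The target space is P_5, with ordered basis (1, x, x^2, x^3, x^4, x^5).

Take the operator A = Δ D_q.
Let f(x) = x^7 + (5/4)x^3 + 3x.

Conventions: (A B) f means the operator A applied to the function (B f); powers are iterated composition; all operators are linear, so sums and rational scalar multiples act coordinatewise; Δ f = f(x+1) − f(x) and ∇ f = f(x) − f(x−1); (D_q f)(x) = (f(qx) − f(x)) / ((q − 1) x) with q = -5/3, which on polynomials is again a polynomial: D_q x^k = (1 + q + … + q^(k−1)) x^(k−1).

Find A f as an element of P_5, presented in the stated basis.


D_q f = (10039/729)x^6 + (95/36)x^2 + 3
Δ D_q f = (20078/243)x^5 + (50195/243)x^4 + (200780/729)x^3 + (50195/243)x^2 + (42721/486)x + 47851/2916

the image equals g(x) = (20078/243)x^5 + (50195/243)x^4 + (200780/729)x^3 + (50195/243)x^2 + (42721/486)x + 47851/2916


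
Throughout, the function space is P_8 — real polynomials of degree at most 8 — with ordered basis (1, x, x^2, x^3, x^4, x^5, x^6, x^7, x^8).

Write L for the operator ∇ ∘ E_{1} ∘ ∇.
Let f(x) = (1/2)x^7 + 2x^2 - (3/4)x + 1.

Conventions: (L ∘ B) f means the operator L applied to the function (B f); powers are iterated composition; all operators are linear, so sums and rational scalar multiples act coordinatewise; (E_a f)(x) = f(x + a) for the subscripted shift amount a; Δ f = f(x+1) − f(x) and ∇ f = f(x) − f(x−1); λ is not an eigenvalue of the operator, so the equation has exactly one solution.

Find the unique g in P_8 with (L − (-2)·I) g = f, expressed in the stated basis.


write g with unknown coordinates in the stated basis and equate coefficients in (L − (-2)·I) g = f
solving from the highest basis element down gives g = (1/4)x^7 - (21/4)x^5 + (175/4)x^3 + x^2 - (857/8)x - 1/2
check: L g = (21/2)x^5 - (175/2)x^3 + (427/2)x + 2
so L g − (-2)·g = (1/2)x^7 + 2x^2 - (3/4)x + 1 = f ✓

g(x) = (1/4)x^7 - (21/4)x^5 + (175/4)x^3 + x^2 - (857/8)x - 1/2


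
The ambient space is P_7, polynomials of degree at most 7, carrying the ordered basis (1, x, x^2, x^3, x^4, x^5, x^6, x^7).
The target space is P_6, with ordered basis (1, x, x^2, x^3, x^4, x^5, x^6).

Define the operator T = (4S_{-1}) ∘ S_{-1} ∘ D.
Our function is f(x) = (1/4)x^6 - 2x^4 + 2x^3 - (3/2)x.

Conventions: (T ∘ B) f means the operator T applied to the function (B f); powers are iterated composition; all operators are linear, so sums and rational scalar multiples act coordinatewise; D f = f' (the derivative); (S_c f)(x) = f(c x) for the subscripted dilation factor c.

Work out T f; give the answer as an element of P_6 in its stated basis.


g(x) = 6x^5 - 32x^3 + 24x^2 - 6

D f = (3/2)x^5 - 8x^3 + 6x^2 - 3/2
S_{-1} D f = -(3/2)x^5 + 8x^3 + 6x^2 - 3/2
S_{-1} (S_{-1} ∘ D) f = (3/2)x^5 - 8x^3 + 6x^2 - 3/2
(4S_{-1}) (S_{-1} ∘ D) f = 6x^5 - 32x^3 + 24x^2 - 6


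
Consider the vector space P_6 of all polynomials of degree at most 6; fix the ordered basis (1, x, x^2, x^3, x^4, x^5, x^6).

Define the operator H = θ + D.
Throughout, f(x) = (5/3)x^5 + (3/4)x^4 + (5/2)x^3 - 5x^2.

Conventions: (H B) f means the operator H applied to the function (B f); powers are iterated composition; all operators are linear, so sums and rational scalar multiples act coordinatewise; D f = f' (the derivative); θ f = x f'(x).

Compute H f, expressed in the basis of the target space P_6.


the image equals g(x) = (25/3)x^5 + (34/3)x^4 + (21/2)x^3 - (5/2)x^2 - 10x

θ f = (25/3)x^5 + 3x^4 + (15/2)x^3 - 10x^2
D f = (25/3)x^4 + 3x^3 + (15/2)x^2 - 10x
(θ + D) f = (25/3)x^5 + (34/3)x^4 + (21/2)x^3 - (5/2)x^2 - 10x


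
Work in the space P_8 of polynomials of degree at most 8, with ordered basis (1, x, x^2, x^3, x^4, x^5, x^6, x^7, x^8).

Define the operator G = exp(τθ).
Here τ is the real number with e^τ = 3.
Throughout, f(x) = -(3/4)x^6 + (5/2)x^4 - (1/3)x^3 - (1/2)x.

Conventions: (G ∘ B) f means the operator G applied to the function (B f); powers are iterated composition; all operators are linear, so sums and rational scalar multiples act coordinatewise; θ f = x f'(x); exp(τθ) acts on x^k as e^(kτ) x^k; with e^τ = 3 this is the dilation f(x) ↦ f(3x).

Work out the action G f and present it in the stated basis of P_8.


exp(τθ) x^k = e^(kτ) x^k; with e^τ = 3 this sends x^k to 3^k x^k
x ↦ 3 x
x^3 ↦ 27 x^3
x^4 ↦ 81 x^4
x^6 ↦ 729 x^6
applying this coordinatewise to f: exp(τθ) f = -(2187/4)x^6 + (405/2)x^4 - 9x^3 - (3/2)x

g(x) = -(2187/4)x^6 + (405/2)x^4 - 9x^3 - (3/2)x


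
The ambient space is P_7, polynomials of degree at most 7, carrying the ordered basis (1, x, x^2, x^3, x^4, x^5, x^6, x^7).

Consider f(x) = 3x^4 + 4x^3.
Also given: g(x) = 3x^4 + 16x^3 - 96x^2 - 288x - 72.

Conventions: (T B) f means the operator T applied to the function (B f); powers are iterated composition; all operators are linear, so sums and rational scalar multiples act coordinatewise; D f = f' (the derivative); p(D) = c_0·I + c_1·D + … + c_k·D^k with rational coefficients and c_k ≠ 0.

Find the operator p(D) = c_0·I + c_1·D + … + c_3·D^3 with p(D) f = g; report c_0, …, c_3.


D^0 f = 3x^4 + 4x^3
D^1 f = 12x^3 + 12x^2
D^2 f = 36x^2 + 24x
D^3 f = 72x + 24
matching coefficients of g against c_0 f + c_1 Df + … from the top degree down determines the c_i
solution: c_0 = 1, c_1 = 1, c_2 = -3, c_3 = -3

p(D) = I + D − 3·D^2 − 3·D^3, i.e. c_0 = 1, c_1 = 1, c_2 = -3, c_3 = -3


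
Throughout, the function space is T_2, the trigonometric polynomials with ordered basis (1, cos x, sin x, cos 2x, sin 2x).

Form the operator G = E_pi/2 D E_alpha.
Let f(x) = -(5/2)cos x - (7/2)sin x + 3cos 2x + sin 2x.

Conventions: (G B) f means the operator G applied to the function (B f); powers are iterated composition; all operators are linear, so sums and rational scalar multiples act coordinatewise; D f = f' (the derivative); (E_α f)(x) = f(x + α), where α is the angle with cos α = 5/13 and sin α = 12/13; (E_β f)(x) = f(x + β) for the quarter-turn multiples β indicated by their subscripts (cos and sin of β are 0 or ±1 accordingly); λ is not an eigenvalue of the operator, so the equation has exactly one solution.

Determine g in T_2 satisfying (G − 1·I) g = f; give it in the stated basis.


g(x) = (1/12)cos x + (31/12)sin x - (5/73)cos 2x + (157/73)sin 2x

write g with unknown coordinates in the stated basis and equate coefficients in (G − 1·I) g = f
solving from the highest basis element down gives g = (1/12)cos x + (31/12)sin x - (5/73)cos 2x + (157/73)sin 2x
check: G g = -(29/12)cos x - (11/12)sin x + (214/73)cos 2x + (230/73)sin 2x
so G g − 1·g = -(5/2)cos x - (7/2)sin x + 3cos 2x + sin 2x = f ✓


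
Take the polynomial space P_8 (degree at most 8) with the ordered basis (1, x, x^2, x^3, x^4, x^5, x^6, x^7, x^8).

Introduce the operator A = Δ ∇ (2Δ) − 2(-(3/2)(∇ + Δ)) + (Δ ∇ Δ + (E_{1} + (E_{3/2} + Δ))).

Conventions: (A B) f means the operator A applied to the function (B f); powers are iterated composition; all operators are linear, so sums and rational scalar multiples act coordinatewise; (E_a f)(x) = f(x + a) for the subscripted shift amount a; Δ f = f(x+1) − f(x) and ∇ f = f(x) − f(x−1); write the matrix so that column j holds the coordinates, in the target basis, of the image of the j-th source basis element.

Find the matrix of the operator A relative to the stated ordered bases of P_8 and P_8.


the matrix is [[2, 19/2, 17/4, 235/8, 689/16, 3379/32, 12377/64, 51595/128, 200609/256]; [0, 2, 19, 51/4, 235/2, 3445/16, 10137/16, 86639/64, 51595/16]; [0, 0, 2, 57/2, 51/2, 1175/4, 10335/16, 70959/32, 86639/16]; [0, 0, 0, 2, 38, 85/2, 1175/2, 24115/16, 23653/4]; [0, 0, 0, 0, 2, 95/2, 255/4, 8225/8, 24115/8]; [0, 0, 0, 0, 0, 2, 57, 357/4, 1645]; [0, 0, 0, 0, 0, 0, 2, 133/2, 119]; [0, 0, 0, 0, 0, 0, 0, 2, 76]; [0, 0, 0, 0, 0, 0, 0, 0, 2]] (rows listed top to bottom)

image of 1: 2
image of x: 2x + 19/2
image of x^2: 2x^2 + 19x + 17/4
image of x^3: 2x^3 + (57/2)x^2 + (51/4)x + 235/8
image of x^4: 2x^4 + 38x^3 + (51/2)x^2 + (235/2)x + 689/16
image of x^5: 2x^5 + (95/2)x^4 + (85/2)x^3 + (1175/4)x^2 + (3445/16)x + 3379/32
image of x^6: 2x^6 + 57x^5 + (255/4)x^4 + (1175/2)x^3 + (10335/16)x^2 + (10137/16)x + 12377/64
image of x^7: 2x^7 + (133/2)x^6 + (357/4)x^5 + (8225/8)x^4 + (24115/16)x^3 + (70959/32)x^2 + (86639/64)x + 51595/128
image of x^8: 2x^8 + 76x^7 + 119x^6 + 1645x^5 + (24115/8)x^4 + (23653/4)x^3 + (86639/16)x^2 + (51595/16)x + 200609/256
each image's coordinates form column j of the matrix


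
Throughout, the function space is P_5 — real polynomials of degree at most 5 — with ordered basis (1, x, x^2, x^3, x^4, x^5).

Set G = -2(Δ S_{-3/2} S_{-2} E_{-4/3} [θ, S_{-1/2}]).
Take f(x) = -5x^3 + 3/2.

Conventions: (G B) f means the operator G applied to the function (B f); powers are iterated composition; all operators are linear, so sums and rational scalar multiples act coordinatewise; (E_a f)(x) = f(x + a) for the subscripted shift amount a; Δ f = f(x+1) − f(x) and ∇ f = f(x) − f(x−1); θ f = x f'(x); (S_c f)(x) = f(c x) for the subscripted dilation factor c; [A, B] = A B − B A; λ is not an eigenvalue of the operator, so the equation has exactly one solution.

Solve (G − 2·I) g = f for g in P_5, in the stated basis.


write g with unknown coordinates in the stated basis and equate coefficients in (G − 2·I) g = f
solving from the highest basis element down gives g = (5/2)x^3 - 3/4
check: G g = 0
so G g − 2·g = -5x^3 + 3/2 = f ✓

the result is g(x) = (5/2)x^3 - 3/4


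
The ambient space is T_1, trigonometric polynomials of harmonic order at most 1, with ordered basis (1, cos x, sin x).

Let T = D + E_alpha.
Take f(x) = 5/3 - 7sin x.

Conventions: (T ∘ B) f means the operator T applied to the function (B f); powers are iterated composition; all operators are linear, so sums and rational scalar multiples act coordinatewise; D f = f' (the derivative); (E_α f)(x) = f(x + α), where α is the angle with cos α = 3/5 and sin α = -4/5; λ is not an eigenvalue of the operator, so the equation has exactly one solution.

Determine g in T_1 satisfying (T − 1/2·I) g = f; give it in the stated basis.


the result is g(x) = 10/3 + 28cos x - 14sin x

write g with unknown coordinates in the stated basis and equate coefficients in (T − 1/2·I) g = f
solving from the highest basis element down gives g = 10/3 + 28cos x - 14sin x
check: T g = 10/3 + 14cos x - 14sin x
so T g − 1/2·g = 5/3 - 7sin x = f ✓


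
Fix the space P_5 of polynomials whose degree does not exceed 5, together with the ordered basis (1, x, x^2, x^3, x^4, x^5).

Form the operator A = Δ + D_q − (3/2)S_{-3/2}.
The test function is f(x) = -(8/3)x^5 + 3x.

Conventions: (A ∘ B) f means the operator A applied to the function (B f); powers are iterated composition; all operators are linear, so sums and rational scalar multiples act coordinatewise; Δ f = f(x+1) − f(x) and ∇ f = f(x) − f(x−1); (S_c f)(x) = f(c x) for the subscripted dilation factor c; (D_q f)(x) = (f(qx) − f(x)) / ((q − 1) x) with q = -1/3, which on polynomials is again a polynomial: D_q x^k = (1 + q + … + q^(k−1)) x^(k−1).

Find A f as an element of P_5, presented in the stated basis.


g(x) = -(243/8)x^5 - (3728/243)x^4 - (80/3)x^3 - (80/3)x^2 - (79/12)x + 10/3

Δ f = -(40/3)x^4 - (80/3)x^3 - (80/3)x^2 - (40/3)x + 1/3
D_q f = -(488/243)x^4 + 3
S_{-3/2} f = (81/4)x^5 - (9/2)x
(-(3/2)S_{-3/2}) f = -(243/8)x^5 + (27/4)x
(Δ + D_q − (3/2)S_{-3/2}) f = -(243/8)x^5 - (3728/243)x^4 - (80/3)x^3 - (80/3)x^2 - (79/12)x + 10/3


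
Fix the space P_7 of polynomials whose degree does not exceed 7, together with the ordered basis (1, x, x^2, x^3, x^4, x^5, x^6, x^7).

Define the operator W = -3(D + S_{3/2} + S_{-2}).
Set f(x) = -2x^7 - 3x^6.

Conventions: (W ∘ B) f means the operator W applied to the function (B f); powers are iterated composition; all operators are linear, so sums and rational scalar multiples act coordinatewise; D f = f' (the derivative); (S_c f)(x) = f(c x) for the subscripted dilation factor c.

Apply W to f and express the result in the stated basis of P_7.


D f = -14x^6 - 18x^5
S_{3/2} f = -(2187/64)x^7 - (2187/64)x^6
S_{-2} f = 256x^7 - 192x^6
(D + S_{3/2} + S_{-2}) f = (14197/64)x^7 - (15371/64)x^6 - 18x^5
(-3(D + S_{3/2} + S_{-2})) f = -(42591/64)x^7 + (46113/64)x^6 + 54x^5

g(x) = -(42591/64)x^7 + (46113/64)x^6 + 54x^5


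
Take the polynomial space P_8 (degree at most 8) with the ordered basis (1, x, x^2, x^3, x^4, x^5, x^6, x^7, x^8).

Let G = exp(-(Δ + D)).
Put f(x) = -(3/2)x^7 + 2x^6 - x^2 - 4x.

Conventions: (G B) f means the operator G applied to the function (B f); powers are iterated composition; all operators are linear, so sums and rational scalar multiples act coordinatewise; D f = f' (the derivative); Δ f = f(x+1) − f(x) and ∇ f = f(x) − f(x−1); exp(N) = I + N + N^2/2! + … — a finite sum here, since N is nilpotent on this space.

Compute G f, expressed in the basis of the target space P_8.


order-1 term: 21x^6 + (15/2)x^5 + (45/2)x^4 + (25/2)x^3 + (3/2)x^2 + (5/2)x + 17/2
order-2 term: -126x^5 - 195x^4 - (675/2)x^3 - 300x^2 - (297/2)x - 35
order-3 term: 420x^4 + 940x^3 + 1485x^2 + (2415/2)x + 837/2
order-4 term: -840x^3 - 2040x^2 - 2610x - 1315
order-5 term: 1008x^2 + 2136x + 1620
order-6 term: -672x - 880
order-7 term: 192
the series for exp(-(Δ + D)) f terminates at order 7
exp(-(Δ + D)) f = -(3/2)x^7 + 23x^6 - (237/2)x^5 + (495/2)x^4 - 225x^3 + (307/2)x^2 - (177/2)x + 9

the result is g(x) = -(3/2)x^7 + 23x^6 - (237/2)x^5 + (495/2)x^4 - 225x^3 + (307/2)x^2 - (177/2)x + 9


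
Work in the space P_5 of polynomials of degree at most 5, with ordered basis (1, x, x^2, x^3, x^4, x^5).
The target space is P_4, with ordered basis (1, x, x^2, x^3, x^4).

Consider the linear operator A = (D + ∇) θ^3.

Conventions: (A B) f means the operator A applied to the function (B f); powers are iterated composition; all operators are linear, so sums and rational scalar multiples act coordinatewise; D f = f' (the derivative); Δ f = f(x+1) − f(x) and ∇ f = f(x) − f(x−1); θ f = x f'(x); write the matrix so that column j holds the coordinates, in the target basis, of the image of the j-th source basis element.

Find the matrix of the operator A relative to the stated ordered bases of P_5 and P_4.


image of 1: 0
image of x: 2
image of x^2: 32x - 8
image of x^3: 162x^2 - 81x + 27
image of x^4: 512x^3 - 384x^2 + 256x - 64
image of x^5: 1250x^4 - 1250x^3 + 1250x^2 - 625x + 125
each image's coordinates form column j of the matrix

the matrix is [[0, 2, -8, 27, -64, 125]; [0, 0, 32, -81, 256, -625]; [0, 0, 0, 162, -384, 1250]; [0, 0, 0, 0, 512, -1250]; [0, 0, 0, 0, 0, 1250]] (rows listed top to bottom)


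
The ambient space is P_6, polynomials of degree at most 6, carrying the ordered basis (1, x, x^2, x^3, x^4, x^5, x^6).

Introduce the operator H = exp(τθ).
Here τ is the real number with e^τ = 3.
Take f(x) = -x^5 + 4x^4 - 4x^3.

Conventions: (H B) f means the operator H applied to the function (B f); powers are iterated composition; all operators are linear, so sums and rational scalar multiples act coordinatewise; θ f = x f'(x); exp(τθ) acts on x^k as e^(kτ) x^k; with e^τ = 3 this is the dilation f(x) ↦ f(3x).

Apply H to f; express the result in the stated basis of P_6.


g(x) = -243x^5 + 324x^4 - 108x^3

exp(τθ) x^k = e^(kτ) x^k; with e^τ = 3 this sends x^k to 3^k x^k
x^3 ↦ 27 x^3
x^4 ↦ 81 x^4
x^5 ↦ 243 x^5
applying this coordinatewise to f: exp(τθ) f = -243x^5 + 324x^4 - 108x^3


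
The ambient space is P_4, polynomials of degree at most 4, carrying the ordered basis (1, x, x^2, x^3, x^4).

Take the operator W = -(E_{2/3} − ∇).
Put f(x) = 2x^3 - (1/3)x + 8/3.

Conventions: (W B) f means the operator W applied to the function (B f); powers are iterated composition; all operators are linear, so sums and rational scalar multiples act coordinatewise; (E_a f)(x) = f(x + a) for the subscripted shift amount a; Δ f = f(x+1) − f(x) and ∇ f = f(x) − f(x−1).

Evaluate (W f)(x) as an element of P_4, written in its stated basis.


the image equals g(x) = -2x^3 + 2x^2 - (25/3)x - 37/27

E_{2/3} f = 2x^3 + 4x^2 + (7/3)x + 82/27
∇ f = 6x^2 - 6x + 5/3
(-∇) f = -6x^2 + 6x - 5/3
(E_{2/3} − ∇) f = 2x^3 - 2x^2 + (25/3)x + 37/27
(-(E_{2/3} − ∇)) f = -2x^3 + 2x^2 - (25/3)x - 37/27


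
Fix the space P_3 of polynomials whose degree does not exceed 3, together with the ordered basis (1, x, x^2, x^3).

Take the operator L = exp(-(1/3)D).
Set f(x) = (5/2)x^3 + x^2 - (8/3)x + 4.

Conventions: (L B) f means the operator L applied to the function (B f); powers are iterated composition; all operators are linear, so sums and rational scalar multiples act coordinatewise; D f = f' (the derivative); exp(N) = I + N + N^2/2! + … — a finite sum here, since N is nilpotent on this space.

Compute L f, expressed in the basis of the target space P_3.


order-1 term: -(5/2)x^2 - (2/3)x + 8/9
order-2 term: (5/6)x + 1/9
order-3 term: -5/54
the series for exp(-(1/3)D) f terminates at order 3
exp(-(1/3)D) f = (5/2)x^3 - (3/2)x^2 - (5/2)x + 265/54

the image equals g(x) = (5/2)x^3 - (3/2)x^2 - (5/2)x + 265/54


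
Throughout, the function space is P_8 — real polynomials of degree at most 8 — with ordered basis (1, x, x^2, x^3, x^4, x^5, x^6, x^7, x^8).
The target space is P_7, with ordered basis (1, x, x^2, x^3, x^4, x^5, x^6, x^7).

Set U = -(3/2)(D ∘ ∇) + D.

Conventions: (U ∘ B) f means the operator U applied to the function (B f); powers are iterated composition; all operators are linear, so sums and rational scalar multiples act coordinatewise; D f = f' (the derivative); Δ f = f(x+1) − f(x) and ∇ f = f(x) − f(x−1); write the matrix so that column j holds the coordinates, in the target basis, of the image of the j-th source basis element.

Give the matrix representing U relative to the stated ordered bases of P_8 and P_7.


the matrix is [[0, 1, -3, 9/2, -6, 15/2, -9, 21/2, -12]; [0, 0, 2, -9, 18, -30, 45, -63, 84]; [0, 0, 0, 3, -18, 45, -90, 315/2, -252]; [0, 0, 0, 0, 4, -30, 90, -210, 420]; [0, 0, 0, 0, 0, 5, -45, 315/2, -420]; [0, 0, 0, 0, 0, 0, 6, -63, 252]; [0, 0, 0, 0, 0, 0, 0, 7, -84]; [0, 0, 0, 0, 0, 0, 0, 0, 8]] (rows listed top to bottom)

image of 1: 0
image of x: 1
image of x^2: 2x - 3
image of x^3: 3x^2 - 9x + 9/2
image of x^4: 4x^3 - 18x^2 + 18x - 6
image of x^5: 5x^4 - 30x^3 + 45x^2 - 30x + 15/2
image of x^6: 6x^5 - 45x^4 + 90x^3 - 90x^2 + 45x - 9
image of x^7: 7x^6 - 63x^5 + (315/2)x^4 - 210x^3 + (315/2)x^2 - 63x + 21/2
image of x^8: 8x^7 - 84x^6 + 252x^5 - 420x^4 + 420x^3 - 252x^2 + 84x - 12
each image's coordinates form column j of the matrix


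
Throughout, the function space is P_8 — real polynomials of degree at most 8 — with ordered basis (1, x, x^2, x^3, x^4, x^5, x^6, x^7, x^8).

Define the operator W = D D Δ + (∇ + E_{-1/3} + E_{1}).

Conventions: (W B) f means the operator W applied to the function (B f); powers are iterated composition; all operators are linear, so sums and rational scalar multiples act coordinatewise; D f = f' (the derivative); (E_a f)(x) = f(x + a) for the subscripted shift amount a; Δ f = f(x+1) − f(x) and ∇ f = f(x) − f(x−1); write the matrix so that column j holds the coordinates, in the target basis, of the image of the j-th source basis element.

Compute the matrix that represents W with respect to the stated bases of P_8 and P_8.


image of 1: 2
image of x: 2x + 5/3
image of x^2: 2x^2 + (10/3)x + 1/9
image of x^3: 2x^3 + 5x^2 + (1/3)x + 215/27
image of x^4: 2x^4 + (20/3)x^3 + (2/3)x^2 + (860/27)x + 973/81
image of x^5: 2x^5 + (25/3)x^4 + (10/9)x^3 + (2150/27)x^2 + (4865/81)x + 5345/243
image of x^6: 2x^6 + 10x^5 + (5/3)x^4 + (4300/27)x^3 + (4865/27)x^2 + (10690/81)x + 21871/729
image of x^7: 2x^7 + (35/3)x^6 + (7/3)x^5 + (7525/27)x^4 + (34055/81)x^3 + (37415/81)x^2 + (153097/729)x + 96227/2187
image of x^8: 2x^8 + (40/3)x^7 + (28/9)x^6 + (12040/27)x^5 + (68110/81)x^4 + (299320/243)x^3 + (612388/729)x^2 + (769816/2187)x + 367417/6561
each image's coordinates form column j of the matrix

the matrix is [[2, 5/3, 1/9, 215/27, 973/81, 5345/243, 21871/729, 96227/2187, 367417/6561]; [0, 2, 10/3, 1/3, 860/27, 4865/81, 10690/81, 153097/729, 769816/2187]; [0, 0, 2, 5, 2/3, 2150/27, 4865/27, 37415/81, 612388/729]; [0, 0, 0, 2, 20/3, 10/9, 4300/27, 34055/81, 299320/243]; [0, 0, 0, 0, 2, 25/3, 5/3, 7525/27, 68110/81]; [0, 0, 0, 0, 0, 2, 10, 7/3, 12040/27]; [0, 0, 0, 0, 0, 0, 2, 35/3, 28/9]; [0, 0, 0, 0, 0, 0, 0, 2, 40/3]; [0, 0, 0, 0, 0, 0, 0, 0, 2]] (rows listed top to bottom)


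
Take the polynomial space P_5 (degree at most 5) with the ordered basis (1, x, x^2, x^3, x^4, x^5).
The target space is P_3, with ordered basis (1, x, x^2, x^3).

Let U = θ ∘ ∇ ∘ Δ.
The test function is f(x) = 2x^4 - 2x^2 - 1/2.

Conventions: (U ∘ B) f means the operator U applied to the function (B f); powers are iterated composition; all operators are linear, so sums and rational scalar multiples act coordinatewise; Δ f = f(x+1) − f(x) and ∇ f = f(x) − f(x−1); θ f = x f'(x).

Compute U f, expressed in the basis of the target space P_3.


g(x) = 48x^2

Δ f = 8x^3 + 12x^2 + 4x
∇ Δ f = 24x^2
θ (∇ ∘ Δ) f = 48x^2


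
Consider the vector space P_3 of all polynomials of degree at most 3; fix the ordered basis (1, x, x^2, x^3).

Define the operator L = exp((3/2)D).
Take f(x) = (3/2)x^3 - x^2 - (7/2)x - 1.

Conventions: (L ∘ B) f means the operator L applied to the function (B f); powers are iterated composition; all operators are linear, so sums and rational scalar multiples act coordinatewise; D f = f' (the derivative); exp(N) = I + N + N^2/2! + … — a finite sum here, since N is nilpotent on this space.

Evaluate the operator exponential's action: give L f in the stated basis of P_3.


the result is g(x) = (3/2)x^3 + (23/4)x^2 + (29/8)x - 55/16

order-1 term: (27/4)x^2 - 3x - 21/4
order-2 term: (81/8)x - 9/4
order-3 term: 81/16
the series for exp((3/2)D) f terminates at order 3
exp((3/2)D) f = (3/2)x^3 + (23/4)x^2 + (29/8)x - 55/16


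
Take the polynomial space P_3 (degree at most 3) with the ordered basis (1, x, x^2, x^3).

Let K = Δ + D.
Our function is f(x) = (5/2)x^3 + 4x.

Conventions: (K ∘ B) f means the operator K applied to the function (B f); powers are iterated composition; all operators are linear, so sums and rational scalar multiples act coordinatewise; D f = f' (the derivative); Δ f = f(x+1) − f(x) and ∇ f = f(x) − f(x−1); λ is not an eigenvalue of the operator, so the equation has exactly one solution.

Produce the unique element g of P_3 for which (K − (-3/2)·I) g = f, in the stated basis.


write g with unknown coordinates in the stated basis and equate coefficients in (K − (-3/2)·I) g = f
solving from the highest basis element down gives g = (5/3)x^3 - (20/3)x^2 + (154/9)x - 526/27
check: K g = 10x^2 - (65/3)x + 263/9
so K g − (-3/2)·g = (5/2)x^3 + 4x = f ✓

the result is g(x) = (5/3)x^3 - (20/3)x^2 + (154/9)x - 526/27


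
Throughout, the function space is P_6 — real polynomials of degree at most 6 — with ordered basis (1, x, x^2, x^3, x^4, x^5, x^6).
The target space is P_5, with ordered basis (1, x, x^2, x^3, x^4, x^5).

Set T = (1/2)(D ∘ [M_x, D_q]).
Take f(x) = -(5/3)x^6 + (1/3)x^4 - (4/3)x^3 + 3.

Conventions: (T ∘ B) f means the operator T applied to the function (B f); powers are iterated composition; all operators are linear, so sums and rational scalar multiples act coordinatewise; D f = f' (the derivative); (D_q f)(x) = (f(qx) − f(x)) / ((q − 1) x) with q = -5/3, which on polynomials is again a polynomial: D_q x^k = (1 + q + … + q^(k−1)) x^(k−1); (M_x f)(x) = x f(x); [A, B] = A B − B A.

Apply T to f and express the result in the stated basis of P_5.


g(x) = (78125/729)x^5 - (1250/243)x^3 - (250/27)x^2

D_q f = (9310/729)x^5 - (68/81)x^3 - (76/27)x^2
M_x D_q f = (9310/729)x^6 - (68/81)x^4 - (76/27)x^3
M_x f = -(5/3)x^7 + (1/3)x^5 - (4/3)x^4 + 3x
D_q M_x f = -(50195/2187)x^6 + (421/243)x^4 + (272/81)x^3 + 3
[M_x, D_q] f = (78125/2187)x^6 - (625/243)x^4 - (500/81)x^3 - 3
D [M_x, D_q] f = (156250/729)x^5 - (2500/243)x^3 - (500/27)x^2
((1/2)(D ∘ [M_x, D_q])) f = (78125/729)x^5 - (1250/243)x^3 - (250/27)x^2


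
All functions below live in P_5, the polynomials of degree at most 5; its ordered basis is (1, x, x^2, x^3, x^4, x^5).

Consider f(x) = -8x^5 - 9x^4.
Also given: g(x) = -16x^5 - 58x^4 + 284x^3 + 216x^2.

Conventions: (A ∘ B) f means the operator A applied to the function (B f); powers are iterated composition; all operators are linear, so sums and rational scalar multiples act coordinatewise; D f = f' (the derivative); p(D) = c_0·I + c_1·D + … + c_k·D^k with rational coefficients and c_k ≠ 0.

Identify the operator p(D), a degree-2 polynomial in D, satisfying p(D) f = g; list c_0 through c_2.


c_0 = 2, c_1 = 1, c_2 = -2

D^0 f = -8x^5 - 9x^4
D^1 f = -40x^4 - 36x^3
D^2 f = -160x^3 - 108x^2
matching coefficients of g against c_0 f + c_1 Df + … from the top degree down determines the c_i
solution: c_0 = 2, c_1 = 1, c_2 = -2


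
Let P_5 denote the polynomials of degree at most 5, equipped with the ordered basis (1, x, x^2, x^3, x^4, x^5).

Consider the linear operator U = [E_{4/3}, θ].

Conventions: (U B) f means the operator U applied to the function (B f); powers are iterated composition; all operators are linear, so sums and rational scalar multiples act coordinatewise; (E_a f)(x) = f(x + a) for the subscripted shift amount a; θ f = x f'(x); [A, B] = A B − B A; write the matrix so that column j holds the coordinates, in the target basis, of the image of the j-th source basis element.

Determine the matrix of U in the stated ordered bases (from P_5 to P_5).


the matrix is [[0, 4/3, 32/9, 64/9, 1024/81, 5120/243]; [0, 0, 8/3, 32/3, 256/9, 5120/81]; [0, 0, 0, 4, 64/3, 640/9]; [0, 0, 0, 0, 16/3, 320/9]; [0, 0, 0, 0, 0, 20/3]; [0, 0, 0, 0, 0, 0]] (rows listed top to bottom)

image of 1: 0
image of x: 4/3
image of x^2: (8/3)x + 32/9
image of x^3: 4x^2 + (32/3)x + 64/9
image of x^4: (16/3)x^3 + (64/3)x^2 + (256/9)x + 1024/81
image of x^5: (20/3)x^4 + (320/9)x^3 + (640/9)x^2 + (5120/81)x + 5120/243
each image's coordinates form column j of the matrix


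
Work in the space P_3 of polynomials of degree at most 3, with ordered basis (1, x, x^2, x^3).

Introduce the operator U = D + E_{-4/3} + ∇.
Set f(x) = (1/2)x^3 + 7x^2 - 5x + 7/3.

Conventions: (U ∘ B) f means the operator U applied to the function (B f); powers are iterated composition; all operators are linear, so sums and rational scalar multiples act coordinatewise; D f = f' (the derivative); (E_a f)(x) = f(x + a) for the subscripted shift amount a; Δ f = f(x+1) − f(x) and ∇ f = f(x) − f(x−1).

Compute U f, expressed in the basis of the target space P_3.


D f = (3/2)x^2 + 14x - 5
E_{-4/3} f = (1/2)x^3 + 5x^2 - 21x + 547/27
∇ f = (3/2)x^2 + (25/2)x - 23/2
(D + E_{-4/3} + ∇) f = (1/2)x^3 + 8x^2 + (11/2)x + 203/54

the result is g(x) = (1/2)x^3 + 8x^2 + (11/2)x + 203/54


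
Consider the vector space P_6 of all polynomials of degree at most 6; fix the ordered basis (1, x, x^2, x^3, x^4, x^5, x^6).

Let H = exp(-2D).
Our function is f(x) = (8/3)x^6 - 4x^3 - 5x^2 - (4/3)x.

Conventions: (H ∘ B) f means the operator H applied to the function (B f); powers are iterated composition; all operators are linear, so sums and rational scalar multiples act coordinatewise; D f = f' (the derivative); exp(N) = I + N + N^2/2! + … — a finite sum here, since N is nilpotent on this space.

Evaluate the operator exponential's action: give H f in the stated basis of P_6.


g(x) = (8/3)x^6 - 32x^5 + 160x^4 - (1292/3)x^3 + 659x^2 - (1624/3)x + 556/3

order-1 term: -32x^5 + 24x^2 + 20x + 8/3
order-2 term: 160x^4 - 48x - 20
order-3 term: -(1280/3)x^3 + 32
order-4 term: 640x^2
order-5 term: -512x
order-6 term: 512/3
the series for exp(-2D) f terminates at order 6
exp(-2D) f = (8/3)x^6 - 32x^5 + 160x^4 - (1292/3)x^3 + 659x^2 - (1624/3)x + 556/3


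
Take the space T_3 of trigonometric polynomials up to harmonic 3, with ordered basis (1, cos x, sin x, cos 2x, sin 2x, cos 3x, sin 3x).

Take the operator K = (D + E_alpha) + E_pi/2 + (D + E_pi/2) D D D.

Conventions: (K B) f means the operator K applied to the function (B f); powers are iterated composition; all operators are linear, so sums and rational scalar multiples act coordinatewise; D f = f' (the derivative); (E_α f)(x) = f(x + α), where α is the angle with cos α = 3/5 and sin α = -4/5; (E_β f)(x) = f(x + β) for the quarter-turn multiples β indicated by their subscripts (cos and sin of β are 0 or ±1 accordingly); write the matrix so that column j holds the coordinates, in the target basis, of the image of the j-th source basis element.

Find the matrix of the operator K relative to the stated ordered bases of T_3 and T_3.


the matrix is [[2, 0, 0, 0, 0, 0, 0]; [0, 13/5, 6/5, 0, 0, 0, 0]; [0, -6/5, 13/5, 0, 0, 0, 0]; [0, 0, 0, 368/25, 226/25, 0, 0]; [0, 0, 0, -226/25, 368/25, 0, 0]; [0, 0, 0, 0, 0, 6633/125, 206/125]; [0, 0, 0, 0, 0, -206/125, 6633/125]] (rows listed top to bottom)

image of 1: 2
image of cos x: (13/5)cos x - (6/5)sin x
image of sin x: (6/5)cos x + (13/5)sin x
image of cos 2x: (368/25)cos 2x - (226/25)sin 2x
image of sin 2x: (226/25)cos 2x + (368/25)sin 2x
image of cos 3x: (6633/125)cos 3x - (206/125)sin 3x
image of sin 3x: (206/125)cos 3x + (6633/125)sin 3x
each image's coordinates form column j of the matrix


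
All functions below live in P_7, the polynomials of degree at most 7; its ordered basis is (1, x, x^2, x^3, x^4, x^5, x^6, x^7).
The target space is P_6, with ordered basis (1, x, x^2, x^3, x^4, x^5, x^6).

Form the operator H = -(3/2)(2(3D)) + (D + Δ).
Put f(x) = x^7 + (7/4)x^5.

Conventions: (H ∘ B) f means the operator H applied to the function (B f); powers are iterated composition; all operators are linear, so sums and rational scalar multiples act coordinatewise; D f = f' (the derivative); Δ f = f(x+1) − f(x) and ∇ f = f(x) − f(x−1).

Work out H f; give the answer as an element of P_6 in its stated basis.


D f = 7x^6 + (35/4)x^4
(3D) f = 21x^6 + (105/4)x^4
(2(3D)) f = 42x^6 + (105/2)x^4
(-(3/2)(2(3D))) f = -63x^6 - (315/4)x^4
D f = 7x^6 + (35/4)x^4
Δ f = 7x^6 + 21x^5 + (175/4)x^4 + (105/2)x^3 + (77/2)x^2 + (63/4)x + 11/4
(D + Δ) f = 14x^6 + 21x^5 + (105/2)x^4 + (105/2)x^3 + (77/2)x^2 + (63/4)x + 11/4
(-(3/2)(2(3D)) + (D + Δ)) f = -49x^6 + 21x^5 - (105/4)x^4 + (105/2)x^3 + (77/2)x^2 + (63/4)x + 11/4

g(x) = -49x^6 + 21x^5 - (105/4)x^4 + (105/2)x^3 + (77/2)x^2 + (63/4)x + 11/4


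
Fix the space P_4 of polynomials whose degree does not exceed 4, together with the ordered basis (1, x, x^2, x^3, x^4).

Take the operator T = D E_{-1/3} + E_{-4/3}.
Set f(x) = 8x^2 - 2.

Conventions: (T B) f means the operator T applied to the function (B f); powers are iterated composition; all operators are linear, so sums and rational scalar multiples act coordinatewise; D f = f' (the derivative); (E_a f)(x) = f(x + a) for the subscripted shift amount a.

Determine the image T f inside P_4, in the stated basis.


E_{-1/3} f = 8x^2 - (16/3)x - 10/9
D E_{-1/3} f = 16x - 16/3
E_{-4/3} f = 8x^2 - (64/3)x + 110/9
(D E_{-1/3} + E_{-4/3}) f = 8x^2 - (16/3)x + 62/9

g(x) = 8x^2 - (16/3)x + 62/9


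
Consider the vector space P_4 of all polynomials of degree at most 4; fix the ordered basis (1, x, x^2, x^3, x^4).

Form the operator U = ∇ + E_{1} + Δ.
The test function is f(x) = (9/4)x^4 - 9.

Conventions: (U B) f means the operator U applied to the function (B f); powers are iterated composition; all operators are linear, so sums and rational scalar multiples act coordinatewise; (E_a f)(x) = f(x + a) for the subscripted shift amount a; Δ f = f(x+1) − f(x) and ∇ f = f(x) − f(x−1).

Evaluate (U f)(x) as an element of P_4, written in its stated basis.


∇ f = 9x^3 - (27/2)x^2 + 9x - 9/4
E_{1} f = (9/4)x^4 + 9x^3 + (27/2)x^2 + 9x - 27/4
Δ f = 9x^3 + (27/2)x^2 + 9x + 9/4
(∇ + E_{1} + Δ) f = (9/4)x^4 + 27x^3 + (27/2)x^2 + 27x - 27/4

g(x) = (9/4)x^4 + 27x^3 + (27/2)x^2 + 27x - 27/4


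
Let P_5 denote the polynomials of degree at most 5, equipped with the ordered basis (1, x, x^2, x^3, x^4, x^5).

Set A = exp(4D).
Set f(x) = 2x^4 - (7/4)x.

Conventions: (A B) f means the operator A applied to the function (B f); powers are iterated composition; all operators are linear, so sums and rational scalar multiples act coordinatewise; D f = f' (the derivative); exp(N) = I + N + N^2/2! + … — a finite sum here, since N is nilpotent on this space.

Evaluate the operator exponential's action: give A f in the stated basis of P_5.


order-1 term: 32x^3 - 7
order-2 term: 192x^2
order-3 term: 512x
order-4 term: 512
the series for exp(4D) f terminates at order 4
exp(4D) f = 2x^4 + 32x^3 + 192x^2 + (2041/4)x + 505

the result is g(x) = 2x^4 + 32x^3 + 192x^2 + (2041/4)x + 505


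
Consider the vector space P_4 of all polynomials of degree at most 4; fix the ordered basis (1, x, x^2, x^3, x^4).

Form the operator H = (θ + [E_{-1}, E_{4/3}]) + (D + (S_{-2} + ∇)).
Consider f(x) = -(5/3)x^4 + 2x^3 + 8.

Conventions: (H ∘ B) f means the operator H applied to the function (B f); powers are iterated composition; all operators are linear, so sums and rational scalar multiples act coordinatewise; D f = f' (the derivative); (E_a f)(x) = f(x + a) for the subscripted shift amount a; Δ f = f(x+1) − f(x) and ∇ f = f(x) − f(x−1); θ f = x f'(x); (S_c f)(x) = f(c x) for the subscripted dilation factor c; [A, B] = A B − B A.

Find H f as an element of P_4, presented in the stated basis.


θ f = -(20/3)x^4 + 6x^3
E_{4/3} f = -(5/3)x^4 - (62/9)x^3 - (88/9)x^2 - (416/81)x + 1816/243
E_{-1} E_{4/3} f = -(5/3)x^4 - (2/9)x^3 + (8/9)x^2 + (34/81)x + 1957/243
E_{-1} f = -(5/3)x^4 + (26/3)x^3 - 16x^2 + (38/3)x + 13/3
E_{4/3} E_{-1} f = -(5/3)x^4 - (2/9)x^3 + (8/9)x^2 + (34/81)x + 1957/243
[E_{-1}, E_{4/3}] f = 0
(θ + [E_{-1}, E_{4/3}]) f = -(20/3)x^4 + 6x^3
D f = -(20/3)x^3 + 6x^2
S_{-2} f = -(80/3)x^4 - 16x^3 + 8
∇ f = -(20/3)x^3 + 16x^2 - (38/3)x + 11/3
(S_{-2} + ∇) f = -(80/3)x^4 - (68/3)x^3 + 16x^2 - (38/3)x + 35/3
(D + (S_{-2} + ∇)) f = -(80/3)x^4 - (88/3)x^3 + 22x^2 - (38/3)x + 35/3
((θ + [E_{-1}, E_{4/3}]) + (D + (S_{-2} + ∇))) f = -(100/3)x^4 - (70/3)x^3 + 22x^2 - (38/3)x + 35/3

g(x) = -(100/3)x^4 - (70/3)x^3 + 22x^2 - (38/3)x + 35/3
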